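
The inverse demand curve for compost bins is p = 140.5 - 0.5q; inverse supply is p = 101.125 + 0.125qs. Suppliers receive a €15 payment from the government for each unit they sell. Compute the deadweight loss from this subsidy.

Deadweight loss = €180

Pre-subsidy: 140.5 - 0.5q = 101.125 + 0.125q gives q* = 63 and p* = 109.
With the subsidy, sellers receive ps = pb + 15 for each unit, where pb is the price buyers pay.
On the curves, pb = 140.5 - 0.5q and ps = 101.125 + 0.125q; the wedge ps − pb = 15 gives 101.125 + 0.125q − (140.5 - 0.5q) = 15, so q' = 87.
Then pb = 140.5 − 0.5·87 = 97 and ps = 101.125 + 0.125·87 = 112.
The subsidy expands output by 87 − 63 = 24 past the efficient level; on those units the gap between marginal cost and willingness to pay runs from 0 up to 15.
DWL = ½ × 15 × 24 = 180.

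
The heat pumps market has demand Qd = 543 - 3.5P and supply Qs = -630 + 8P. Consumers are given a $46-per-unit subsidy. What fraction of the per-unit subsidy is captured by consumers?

Pre-subsidy: 543 - 3.5P = -630 + 8P gives P* = 102, Q* = 186.
With the rebate, buyers effectively pay Pb = Ps − 46, where Ps is the price sellers receive.
Demand in terms of Ps becomes Qd = 543 − 3.5(Ps − 46) = 704 - 3.5Ps. Setting this equal to supply: 704 - 3.5Ps = -630 + 8Ps, so Ps = 116.
Buyers pay Pb = 116 − 46 = 70; Q' = -630 + 8·116 = 298.
Buyers' price falls by P* − Pb = 102 − 70 = 32; sellers' price rises by Ps − P* = 116 − 102 = 14.
So consumers capture 32/46 = 16/23 of each unit of subsidy.

Consumer share = 16/23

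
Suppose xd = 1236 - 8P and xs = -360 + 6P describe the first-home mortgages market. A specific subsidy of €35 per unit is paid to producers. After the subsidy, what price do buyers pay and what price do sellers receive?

Buyers pay €99; sellers receive €134

Pre-subsidy: 1236 - 8P = -360 + 6P gives P* = 114, x* = 324.
With the subsidy, sellers receive Ps = Pb + 35 for each unit, where Pb is the price buyers pay.
Supply in terms of Pb becomes xs = -360 + 6(Pb + 35) = -150 + 6Pb. Setting this equal to demand: 1236 - 8Pb = -150 + 6Pb, so Pb = 99.
Sellers receive Ps = 99 + 35 = 134; x' = 1236 − 8·99 = 444.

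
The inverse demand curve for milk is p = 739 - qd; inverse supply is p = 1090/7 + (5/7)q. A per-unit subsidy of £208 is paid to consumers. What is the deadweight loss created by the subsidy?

Deadweight loss = 37856/3

Pre-subsidy: 739 - q = 1090/7 + (5/7)q gives q* = 340.25 and p* = 398.75.
With the rebate, buyers effectively pay pb = ps − 208, where ps is the price sellers receive.
On the curves, pb = 739 - q and ps = 1090/7 + (5/7)q; the wedge ps − pb = 208 gives 1090/7 + (5/7)q − (739 - q) = 208, so q' = 5539/12.
Then pb = 739 − 1·(5539/12) = 3329/12 and ps = 1090/7 + (5/7)·(5539/12) = 5825/12.
The subsidy expands output by 5539/12 − 340.25 = 364/3 past the efficient level; on those units the gap between marginal cost and willingness to pay runs from 0 up to 208.
DWL = ½ × 208 × 364/3 = 37856/3.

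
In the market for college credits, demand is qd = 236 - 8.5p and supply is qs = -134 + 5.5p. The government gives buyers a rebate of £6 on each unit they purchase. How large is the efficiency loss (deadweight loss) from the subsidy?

Deadweight loss = 1683/28

Pre-subsidy: 236 - 8.5p = -134 + 5.5p gives p* = 185/7, q* = 159/14.
With the rebate, buyers effectively pay pb = ps − 6, where ps is the price sellers receive.
Demand in terms of ps becomes qd = 236 − 8.5(ps − 6) = 287 - 8.5ps. Setting this equal to supply: 287 - 8.5ps = -134 + 5.5ps, so ps = 421/14.
Buyers pay pb = 421/14 − 6 = 337/14; q' = -134 + 5.5·(421/14) = 879/28.
The subsidy expands output by 879/28 − 159/14 = 561/28 past the efficient level; on those units the gap between marginal cost and willingness to pay runs from 0 up to 6.
DWL = ½ × 6 × 561/28 = 1683/28.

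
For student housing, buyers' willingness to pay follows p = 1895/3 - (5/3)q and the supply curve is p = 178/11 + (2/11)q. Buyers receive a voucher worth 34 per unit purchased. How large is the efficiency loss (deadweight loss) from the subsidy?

Pre-subsidy: 1895/3 - (5/3)q = 178/11 + (2/11)q gives q* = 20311/61 and p* = 4680/61.
With the rebate, buyers effectively pay pb = ps − 34, where ps is the price sellers receive.
On the curves, pb = 1895/3 - (5/3)q and ps = 178/11 + (2/11)q; the wedge ps − pb = 34 gives 178/11 + (2/11)q − (1895/3 - (5/3)q) = 34, so q' = 21433/61.
Then pb = 1895/3 − (5/3)·(21433/61) = 2810/61 and ps = 178/11 + (2/11)·(21433/61) = 4884/61.
The subsidy expands output by 21433/61 − 20311/61 = 1122/61 past the efficient level; on those units the gap between marginal cost and willingness to pay runs from 0 up to 34.
DWL = ½ × 34 × 1122/61 = 19074/61.

Deadweight loss = 19074/61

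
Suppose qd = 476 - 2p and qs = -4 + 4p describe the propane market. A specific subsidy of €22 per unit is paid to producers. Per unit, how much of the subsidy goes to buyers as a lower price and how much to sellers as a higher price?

Buyers gain 44/3 per unit; sellers gain 22/3 per unit

Pre-subsidy: 476 - 2p = -4 + 4p gives p* = 80, q* = 316.
With the subsidy, sellers receive ps = pb + 22 for each unit, where pb is the price buyers pay.
Supply in terms of pb becomes qs = -4 + 4(pb + 22) = 84 + 4pb. Setting this equal to demand: 476 - 2pb = 84 + 4pb, so pb = 196/3.
Sellers receive ps = 196/3 + 22 = 262/3; q' = 476 − 2·(196/3) = 1036/3.
Buyers' price falls by p* − pb = 80 − 196/3 = 44/3; sellers' price rises by ps − p* = 262/3 − 80 = 22/3.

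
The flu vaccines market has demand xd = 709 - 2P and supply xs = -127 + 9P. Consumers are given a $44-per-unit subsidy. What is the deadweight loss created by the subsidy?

Pre-subsidy: 709 - 2P = -127 + 9P gives P* = 76, x* = 557.
With the rebate, buyers effectively pay Pb = Ps − 44, where Ps is the price sellers receive.
Demand in terms of Ps becomes xd = 709 − 2(Ps − 44) = 797 - 2Ps. Setting this equal to supply: 797 - 2Ps = -127 + 9Ps, so Ps = 84.
Buyers pay Pb = 84 − 44 = 40; x' = -127 + 9·84 = 629.
The subsidy expands output by 629 − 557 = 72 past the efficient level; on those units the gap between marginal cost and willingness to pay runs from 0 up to 44.
DWL = ½ × 44 × 72 = 1584.

Deadweight loss = $1584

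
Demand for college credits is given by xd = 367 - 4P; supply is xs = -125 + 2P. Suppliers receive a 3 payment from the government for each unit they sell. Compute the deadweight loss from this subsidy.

Deadweight loss = 6

Pre-subsidy: 367 - 4P = -125 + 2P gives P* = 82, x* = 39.
With the subsidy, sellers receive Ps = Pb + 3 for each unit, where Pb is the price buyers pay.
Supply in terms of Pb becomes xs = -125 + 2(Pb + 3) = -119 + 2Pb. Setting this equal to demand: 367 - 4Pb = -119 + 2Pb, so Pb = 81.
Sellers receive Ps = 81 + 3 = 84; x' = 367 − 4·81 = 43.
The subsidy expands output by 43 − 39 = 4 past the efficient level; on those units the gap between marginal cost and willingness to pay runs from 0 up to 3.
DWL = ½ × 3 × 4 = 6.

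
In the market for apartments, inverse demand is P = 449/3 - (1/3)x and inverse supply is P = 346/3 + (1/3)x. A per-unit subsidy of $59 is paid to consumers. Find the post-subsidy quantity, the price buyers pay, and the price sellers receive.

Pre-subsidy: 449/3 - (1/3)x = 346/3 + (1/3)x gives x* = 51.5 and P* = 132.5.
With the rebate, buyers effectively pay Pb = Ps − 59, where Ps is the price sellers receive.
On the curves, Pb = 449/3 - (1/3)x and Ps = 346/3 + (1/3)x; the wedge Ps − Pb = 59 gives 346/3 + (1/3)x − (449/3 - (1/3)x) = 59, so x' = 140.
Then Pb = 449/3 − (1/3)·140 = 103 and Ps = 346/3 + (1/3)·140 = 162.

x' = 140; buyers pay $103; sellers receive $162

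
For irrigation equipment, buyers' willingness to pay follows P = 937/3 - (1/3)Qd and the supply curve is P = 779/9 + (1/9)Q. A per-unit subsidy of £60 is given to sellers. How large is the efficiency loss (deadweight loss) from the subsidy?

Deadweight loss = £4050

Pre-subsidy: 937/3 - (1/3)Q = 779/9 + (1/9)Q gives Q* = 508 and P* = 143.
With the subsidy, sellers receive Ps = Pb + 60 for each unit, where Pb is the price buyers pay.
On the curves, Pb = 937/3 - (1/3)Q and Ps = 779/9 + (1/9)Q; the wedge Ps − Pb = 60 gives 779/9 + (1/9)Q − (937/3 - (1/3)Q) = 60, so Q' = 643.
Then Pb = 937/3 − (1/3)·643 = 98 and Ps = 779/9 + (1/9)·643 = 158.
The subsidy expands output by 643 − 508 = 135 past the efficient level; on those units the gap between marginal cost and willingness to pay runs from 0 up to 60.
DWL = ½ × 60 × 135 = 4050.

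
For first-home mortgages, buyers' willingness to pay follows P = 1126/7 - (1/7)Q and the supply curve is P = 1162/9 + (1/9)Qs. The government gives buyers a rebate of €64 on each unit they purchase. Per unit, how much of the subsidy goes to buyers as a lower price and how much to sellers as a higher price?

Pre-subsidy: 1126/7 - (1/7)Q = 1162/9 + (1/9)Q gives Q* = 125 and P* = 143.
With the rebate, buyers effectively pay Pb = Ps − 64, where Ps is the price sellers receive.
On the curves, Pb = 1126/7 - (1/7)Q and Ps = 1162/9 + (1/9)Q; the wedge Ps − Pb = 64 gives 1162/9 + (1/9)Q − (1126/7 - (1/7)Q) = 64, so Q' = 377.
Then Pb = 1126/7 − (1/7)·377 = 107 and Ps = 1162/9 + (1/9)·377 = 171.
Buyers' price falls by P* − Pb = 143 − 107 = 36; sellers' price rises by Ps − P* = 171 − 143 = 28.

Buyers gain €36 per unit; sellers gain €28 per unit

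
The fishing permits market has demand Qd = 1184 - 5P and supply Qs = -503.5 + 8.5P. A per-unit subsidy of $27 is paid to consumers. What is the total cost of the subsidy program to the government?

Pre-subsidy: 1184 - 5P = -503.5 + 8.5P gives P* = 125, Q* = 559.
With the rebate, buyers effectively pay Pb = Ps − 27, where Ps is the price sellers receive.
Demand in terms of Ps becomes Qd = 1184 − 5(Ps − 27) = 1319 - 5Ps. Setting this equal to supply: 1319 - 5Ps = -503.5 + 8.5Ps, so Ps = 135.
Buyers pay Pb = 135 − 27 = 108; Q' = -503.5 + 8.5·135 = 644.
Government outlay = subsidy × quantity = 27 × 644 = 17388.

Government cost = $17388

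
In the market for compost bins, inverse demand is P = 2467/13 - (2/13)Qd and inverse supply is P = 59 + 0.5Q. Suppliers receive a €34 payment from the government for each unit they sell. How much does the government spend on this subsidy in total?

Government cost = €8568

Pre-subsidy: 2467/13 - (2/13)Q = 59 + 0.5Q gives Q* = 200 and P* = 159.
With the subsidy, sellers receive Ps = Pb + 34 for each unit, where Pb is the price buyers pay.
On the curves, Pb = 2467/13 - (2/13)Q and Ps = 59 + 0.5Q; the wedge Ps − Pb = 34 gives 59 + 0.5Q − (2467/13 - (2/13)Q) = 34, so Q' = 252.
Then Pb = 2467/13 − (2/13)·252 = 151 and Ps = 59 + 0.5·252 = 185.
Government outlay = subsidy × quantity = 34 × 252 = 8568.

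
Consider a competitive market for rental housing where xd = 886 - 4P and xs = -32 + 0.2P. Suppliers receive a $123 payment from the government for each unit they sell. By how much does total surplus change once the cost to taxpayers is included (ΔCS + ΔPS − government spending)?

Net change in total surplus = -10086/7

Pre-subsidy: 886 - 4P = -32 + 0.2P gives P* = 1530/7, x* = 82/7.
With the subsidy, sellers receive Ps = Pb + 123 for each unit, where Pb is the price buyers pay.
Supply in terms of Pb becomes xs = -32 + 0.2(Pb + 123) = -7.4 + 0.2Pb. Setting this equal to demand: 886 - 4Pb = -7.4 + 0.2Pb, so Pb = 1489/7.
Sellers receive Ps = 1489/7 + 123 = 2350/7; x' = 886 − 4·(1489/7) = 246/7.
ΔCS = ½(82/7 + 246/7)(1530/7 − 1489/7) = 6724/49; ΔPS = ½(82/7 + 246/7)(2350/7 − 1530/7) = 134480/49.
Government spending = 123 × 246/7 = 30258/7.
Net change = 6724/49 + 134480/49 − 30258/7 = -10086/7. The loss equals the DWL triangle ½·123·164/7.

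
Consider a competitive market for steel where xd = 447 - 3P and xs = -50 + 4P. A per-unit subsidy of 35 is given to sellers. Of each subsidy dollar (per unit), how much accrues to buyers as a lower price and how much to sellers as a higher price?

Pre-subsidy: 447 - 3P = -50 + 4P gives P* = 71, x* = 234.
With the subsidy, sellers receive Ps = Pb + 35 for each unit, where Pb is the price buyers pay.
Supply in terms of Pb becomes xs = -50 + 4(Pb + 35) = 90 + 4Pb. Setting this equal to demand: 447 - 3Pb = 90 + 4Pb, so Pb = 51.
Sellers receive Ps = 51 + 35 = 86; x' = 447 − 3·51 = 294.
Buyers' price falls by P* − Pb = 71 − 51 = 20; sellers' price rises by Ps − P* = 86 − 71 = 15.

Buyers gain 20 per unit; sellers gain 15 per unit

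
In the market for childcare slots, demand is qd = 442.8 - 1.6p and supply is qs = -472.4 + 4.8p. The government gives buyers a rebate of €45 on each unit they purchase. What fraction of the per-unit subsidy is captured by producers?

Pre-subsidy: 442.8 - 1.6p = -472.4 + 4.8p gives p* = 143, q* = 214.
With the rebate, buyers effectively pay pb = ps − 45, where ps is the price sellers receive.
Demand in terms of ps becomes qd = 442.8 − 1.6(ps − 45) = 514.8 - 1.6ps. Setting this equal to supply: 514.8 - 1.6ps = -472.4 + 4.8ps, so ps = 154.25.
Buyers pay pb = 154.25 − 45 = 109.25; q' = -472.4 + 4.8·154.25 = 268.
Buyers' price falls by p* − pb = 143 − 109.25 = 33.75; sellers' price rises by ps − p* = 154.25 − 143 = 11.25.
So producers capture 11.25/45 = 0.25 of each unit of subsidy.

Producer share = 0.25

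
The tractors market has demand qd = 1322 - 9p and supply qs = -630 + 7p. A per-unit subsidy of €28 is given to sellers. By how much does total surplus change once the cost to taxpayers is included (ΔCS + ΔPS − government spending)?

Net change in total surplus = -€1543.5

Pre-subsidy: 1322 - 9p = -630 + 7p gives p* = 122, q* = 224.
With the subsidy, sellers receive ps = pb + 28 for each unit, where pb is the price buyers pay.
Supply in terms of pb becomes qs = -630 + 7(pb + 28) = -434 + 7pb. Setting this equal to demand: 1322 - 9pb = -434 + 7pb, so pb = 109.75.
Sellers receive ps = 109.75 + 28 = 137.75; q' = 1322 − 9·109.75 = 334.25.
ΔCS = ½(224 + 334.25)(122 − 109.75) = 3419.28125; ΔPS = ½(224 + 334.25)(137.75 − 122) = 4396.21875.
Government spending = 28 × 334.25 = 9359.
Net change = 3419.28125 + 4396.21875 − 9359 = -1543.5. The loss equals the DWL triangle ½·28·110.25.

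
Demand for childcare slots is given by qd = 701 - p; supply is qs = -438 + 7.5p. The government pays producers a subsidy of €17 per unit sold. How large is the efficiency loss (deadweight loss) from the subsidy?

Pre-subsidy: 701 - p = -438 + 7.5p gives p* = 134, q* = 567.
With the subsidy, sellers receive ps = pb + 17 for each unit, where pb is the price buyers pay.
Supply in terms of pb becomes qs = -438 + 7.5(pb + 17) = -310.5 + 7.5pb. Setting this equal to demand: 701 - pb = -310.5 + 7.5pb, so pb = 119.
Sellers receive ps = 119 + 17 = 136; q' = 701 − 1·119 = 582.
The subsidy expands output by 582 − 567 = 15 past the efficient level; on those units the gap between marginal cost and willingness to pay runs from 0 up to 17.
DWL = ½ × 17 × 15 = 127.5.

Deadweight loss = €127.5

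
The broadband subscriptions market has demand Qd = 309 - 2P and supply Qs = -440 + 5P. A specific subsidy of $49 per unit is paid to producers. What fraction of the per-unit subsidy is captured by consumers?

Consumer share = 5/7

Pre-subsidy: 309 - 2P = -440 + 5P gives P* = 107, Q* = 95.
With the subsidy, sellers receive Ps = Pb + 49 for each unit, where Pb is the price buyers pay.
Supply in terms of Pb becomes Qs = -440 + 5(Pb + 49) = -195 + 5Pb. Setting this equal to demand: 309 - 2Pb = -195 + 5Pb, so Pb = 72.
Sellers receive Ps = 72 + 49 = 121; Q' = 309 − 2·72 = 165.
Buyers' price falls by P* − Pb = 107 − 72 = 35; sellers' price rises by Ps − P* = 121 − 107 = 14.
So consumers capture 35/49 = 5/7 of each unit of subsidy.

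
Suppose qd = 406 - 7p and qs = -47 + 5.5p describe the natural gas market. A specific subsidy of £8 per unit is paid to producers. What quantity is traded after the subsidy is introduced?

Pre-subsidy: 406 - 7p = -47 + 5.5p gives p* = 36.24, q* = 152.32.
With the subsidy, sellers receive ps = pb + 8 for each unit, where pb is the price buyers pay.
Supply in terms of pb becomes qs = -47 + 5.5(pb + 8) = -3 + 5.5pb. Setting this equal to demand: 406 - 7pb = -3 + 5.5pb, so pb = 32.72.
Sellers receive ps = 32.72 + 8 = 40.72; q' = 406 − 7·32.72 = 176.96.

q' = 176.96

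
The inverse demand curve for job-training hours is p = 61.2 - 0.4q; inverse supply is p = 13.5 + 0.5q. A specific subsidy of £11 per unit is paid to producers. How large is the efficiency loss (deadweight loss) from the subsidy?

Deadweight loss = 605/9

Pre-subsidy: 61.2 - 0.4q = 13.5 + 0.5q gives q* = 53 and p* = 40.
With the subsidy, sellers receive ps = pb + 11 for each unit, where pb is the price buyers pay.
On the curves, pb = 61.2 - 0.4q and ps = 13.5 + 0.5q; the wedge ps − pb = 11 gives 13.5 + 0.5q − (61.2 - 0.4q) = 11, so q' = 587/9.
Then pb = 61.2 − 0.4·(587/9) = 316/9 and ps = 13.5 + 0.5·(587/9) = 415/9.
The subsidy expands output by 587/9 − 53 = 110/9 past the efficient level; on those units the gap between marginal cost and willingness to pay runs from 0 up to 11.
DWL = ½ × 11 × 110/9 = 605/9.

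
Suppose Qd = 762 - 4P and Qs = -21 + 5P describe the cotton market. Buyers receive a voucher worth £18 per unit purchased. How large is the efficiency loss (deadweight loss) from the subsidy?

Pre-subsidy: 762 - 4P = -21 + 5P gives P* = 87, Q* = 414.
With the rebate, buyers effectively pay Pb = Ps − 18, where Ps is the price sellers receive.
Demand in terms of Ps becomes Qd = 762 − 4(Ps − 18) = 834 - 4Ps. Setting this equal to supply: 834 - 4Ps = -21 + 5Ps, so Ps = 95.
Buyers pay Pb = 95 − 18 = 77; Q' = -21 + 5·95 = 454.
The subsidy expands output by 454 − 414 = 40 past the efficient level; on those units the gap between marginal cost and willingness to pay runs from 0 up to 18.
DWL = ½ × 18 × 40 = 360.

Deadweight loss = £360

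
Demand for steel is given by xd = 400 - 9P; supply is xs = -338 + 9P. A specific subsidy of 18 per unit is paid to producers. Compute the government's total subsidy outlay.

Pre-subsidy: 400 - 9P = -338 + 9P gives P* = 41, x* = 31.
With the subsidy, sellers receive Ps = Pb + 18 for each unit, where Pb is the price buyers pay.
Supply in terms of Pb becomes xs = -338 + 9(Pb + 18) = -176 + 9Pb. Setting this equal to demand: 400 - 9Pb = -176 + 9Pb, so Pb = 32.
Sellers receive Ps = 32 + 18 = 50; x' = 400 − 9·32 = 112.
Government outlay = subsidy × quantity = 18 × 112 = 2016.

Government cost = 2016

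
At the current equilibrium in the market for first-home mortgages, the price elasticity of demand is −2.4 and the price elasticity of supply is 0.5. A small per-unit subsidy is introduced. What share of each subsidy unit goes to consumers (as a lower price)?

For a small subsidy around the equilibrium, the benefit split depends on the relative slopes, which at a point are proportional to the elasticities.
Buyer share = εs/(εs + |εd|) = 0.5/(0.5 + 2.4) = 5/29; seller share = |εd|/(εs + |εd|) = 24/29.

Consumer share = 5/29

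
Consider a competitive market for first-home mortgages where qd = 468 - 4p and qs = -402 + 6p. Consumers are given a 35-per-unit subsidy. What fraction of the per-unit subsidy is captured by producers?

Producer share = 0.4

Pre-subsidy: 468 - 4p = -402 + 6p gives p* = 87, q* = 120.
With the rebate, buyers effectively pay pb = ps − 35, where ps is the price sellers receive.
Demand in terms of ps becomes qd = 468 − 4(ps − 35) = 608 - 4ps. Setting this equal to supply: 608 - 4ps = -402 + 6ps, so ps = 101.
Buyers pay pb = 101 − 35 = 66; q' = -402 + 6·101 = 204.
Buyers' price falls by p* − pb = 87 − 66 = 21; sellers' price rises by ps − p* = 101 − 87 = 14.
So producers capture 14/35 = 0.4 of each unit of subsidy.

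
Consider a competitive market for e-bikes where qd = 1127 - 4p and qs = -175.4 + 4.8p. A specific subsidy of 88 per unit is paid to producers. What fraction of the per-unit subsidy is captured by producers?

Pre-subsidy: 1127 - 4p = -175.4 + 4.8p gives p* = 148, q* = 535.
With the subsidy, sellers receive ps = pb + 88 for each unit, where pb is the price buyers pay.
Supply in terms of pb becomes qs = -175.4 + 4.8(pb + 88) = 247 + 4.8pb. Setting this equal to demand: 1127 - 4pb = 247 + 4.8pb, so pb = 100.
Sellers receive ps = 100 + 88 = 188; q' = 1127 − 4·100 = 727.
Buyers' price falls by p* − pb = 148 − 100 = 48; sellers' price rises by ps − p* = 188 − 148 = 40.
So producers capture 40/88 = 5/11 of each unit of subsidy.

Producer share = 5/11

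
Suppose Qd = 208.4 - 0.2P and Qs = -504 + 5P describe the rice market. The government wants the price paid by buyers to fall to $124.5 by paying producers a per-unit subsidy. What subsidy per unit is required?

At a buyer price of 124.5, quantity demanded is 208.4 − 0.2·124.5 = 183.5.
Sellers supply 183.5 only when they receive Ps with -504 + 5·Ps = 183.5, i.e. Ps = 137.5.
s = Ps − Pb = 137.5 − 124.5 = 13.

Required subsidy s = $13 per unit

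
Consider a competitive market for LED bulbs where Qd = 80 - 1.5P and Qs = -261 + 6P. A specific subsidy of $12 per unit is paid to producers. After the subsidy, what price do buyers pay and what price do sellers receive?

Pre-subsidy: 80 - 1.5P = -261 + 6P gives P* = 682/15, Q* = 11.8.
With the subsidy, sellers receive Ps = Pb + 12 for each unit, where Pb is the price buyers pay.
Supply in terms of Pb becomes Qs = -261 + 6(Pb + 12) = -189 + 6Pb. Setting this equal to demand: 80 - 1.5Pb = -189 + 6Pb, so Pb = 538/15.
Sellers receive Ps = 538/15 + 12 = 718/15; Q' = 80 − 1.5·(538/15) = 26.2.

Buyers pay 538/15; sellers receive 718/15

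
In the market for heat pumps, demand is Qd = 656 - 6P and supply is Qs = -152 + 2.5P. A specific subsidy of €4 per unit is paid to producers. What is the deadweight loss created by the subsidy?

Pre-subsidy: 656 - 6P = -152 + 2.5P gives P* = 1616/17, Q* = 1456/17.
With the subsidy, sellers receive Ps = Pb + 4 for each unit, where Pb is the price buyers pay.
Supply in terms of Pb becomes Qs = -152 + 2.5(Pb + 4) = -142 + 2.5Pb. Setting this equal to demand: 656 - 6Pb = -142 + 2.5Pb, so Pb = 1596/17.
Sellers receive Ps = 1596/17 + 4 = 1664/17; Q' = 656 − 6·(1596/17) = 1576/17.
The subsidy expands output by 1576/17 − 1456/17 = 120/17 past the efficient level; on those units the gap between marginal cost and willingness to pay runs from 0 up to 4.
DWL = ½ × 4 × 120/17 = 240/17.

Deadweight loss = 240/17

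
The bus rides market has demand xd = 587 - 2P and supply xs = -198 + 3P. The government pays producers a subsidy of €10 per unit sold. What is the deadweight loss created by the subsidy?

Pre-subsidy: 587 - 2P = -198 + 3P gives P* = 157, x* = 273.
With the subsidy, sellers receive Ps = Pb + 10 for each unit, where Pb is the price buyers pay.
Supply in terms of Pb becomes xs = -198 + 3(Pb + 10) = -168 + 3Pb. Setting this equal to demand: 587 - 2Pb = -168 + 3Pb, so Pb = 151.
Sellers receive Ps = 151 + 10 = 161; x' = 587 − 2·151 = 285.
The subsidy expands output by 285 − 273 = 12 past the efficient level; on those units the gap between marginal cost and willingness to pay runs from 0 up to 10.
DWL = ½ × 10 × 12 = 60.

Deadweight loss = €60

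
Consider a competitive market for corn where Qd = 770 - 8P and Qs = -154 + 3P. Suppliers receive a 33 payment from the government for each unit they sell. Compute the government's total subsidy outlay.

Pre-subsidy: 770 - 8P = -154 + 3P gives P* = 84, Q* = 98.
With the subsidy, sellers receive Ps = Pb + 33 for each unit, where Pb is the price buyers pay.
Supply in terms of Pb becomes Qs = -154 + 3(Pb + 33) = -55 + 3Pb. Setting this equal to demand: 770 - 8Pb = -55 + 3Pb, so Pb = 75.
Sellers receive Ps = 75 + 33 = 108; Q' = 770 − 8·75 = 170.
Government outlay = subsidy × quantity = 33 × 170 = 5610.

Government cost = 5610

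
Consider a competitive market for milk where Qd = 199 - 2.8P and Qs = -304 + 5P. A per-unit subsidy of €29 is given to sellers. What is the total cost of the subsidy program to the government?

Pre-subsidy: 199 - 2.8P = -304 + 5P gives P* = 2515/39, Q* = 719/39.
With the subsidy, sellers receive Ps = Pb + 29 for each unit, where Pb is the price buyers pay.
Supply in terms of Pb becomes Qs = -304 + 5(Pb + 29) = -159 + 5Pb. Setting this equal to demand: 199 - 2.8Pb = -159 + 5Pb, so Pb = 1790/39.
Sellers receive Ps = 1790/39 + 29 = 2921/39; Q' = 199 − 2.8·(1790/39) = 2749/39.
Government outlay = subsidy × quantity = 29 × 2749/39 = 79721/39.

Government cost = 79721/39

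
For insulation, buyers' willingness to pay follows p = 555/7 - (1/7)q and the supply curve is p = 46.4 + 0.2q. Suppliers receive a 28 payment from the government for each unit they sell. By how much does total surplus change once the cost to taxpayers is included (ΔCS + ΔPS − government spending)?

Net change in total surplus = -3430/3

Pre-subsidy: 555/7 - (1/7)q = 46.4 + 0.2q gives q* = 1151/12 and p* = 787/12.
With the subsidy, sellers receive ps = pb + 28 for each unit, where pb is the price buyers pay.
On the curves, pb = 555/7 - (1/7)q and ps = 46.4 + 0.2q; the wedge ps − pb = 28 gives 46.4 + 0.2q − (555/7 - (1/7)q) = 28, so q' = 2131/12.
Then pb = 555/7 − (1/7)·(2131/12) = 647/12 and ps = 46.4 + 0.2·(2131/12) = 983/12.
ΔCS = ½(1151/12 + 2131/12)(787/12 − 647/12) = 19145/12; ΔPS = ½(1151/12 + 2131/12)(983/12 − 787/12) = 26803/12.
Government spending = 28 × 2131/12 = 14917/3.
Net change = 19145/12 + 26803/12 − 14917/3 = -3430/3. The loss equals the DWL triangle ½·28·245/3.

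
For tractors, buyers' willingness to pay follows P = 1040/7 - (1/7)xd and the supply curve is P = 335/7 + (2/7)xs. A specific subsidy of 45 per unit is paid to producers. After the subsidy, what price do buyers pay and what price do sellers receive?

Buyers pay 100; sellers receive 145

Pre-subsidy: 1040/7 - (1/7)x = 335/7 + (2/7)x gives x* = 235 and P* = 115.
With the subsidy, sellers receive Ps = Pb + 45 for each unit, where Pb is the price buyers pay.
On the curves, Pb = 1040/7 - (1/7)x and Ps = 335/7 + (2/7)x; the wedge Ps − Pb = 45 gives 335/7 + (2/7)x − (1040/7 - (1/7)x) = 45, so x' = 340.
Then Pb = 1040/7 − (1/7)·340 = 100 and Ps = 335/7 + (2/7)·340 = 145.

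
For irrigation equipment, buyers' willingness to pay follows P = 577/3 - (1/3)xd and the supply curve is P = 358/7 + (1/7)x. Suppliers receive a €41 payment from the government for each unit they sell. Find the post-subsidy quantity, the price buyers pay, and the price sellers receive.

Pre-subsidy: 577/3 - (1/3)x = 358/7 + (1/7)x gives x* = 296.5 and P* = 93.5.
With the subsidy, sellers receive Ps = Pb + 41 for each unit, where Pb is the price buyers pay.
On the curves, Pb = 577/3 - (1/3)x and Ps = 358/7 + (1/7)x; the wedge Ps − Pb = 41 gives 358/7 + (1/7)x − (577/3 - (1/3)x) = 41, so x' = 382.6.
Then Pb = 577/3 − (1/3)·382.6 = 64.8 and Ps = 358/7 + (1/7)·382.6 = 105.8.

x' = 382.6; buyers pay €64.8; sellers receive €105.8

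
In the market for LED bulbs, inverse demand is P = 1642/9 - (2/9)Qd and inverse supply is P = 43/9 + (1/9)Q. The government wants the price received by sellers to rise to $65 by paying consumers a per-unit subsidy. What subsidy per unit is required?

Required subsidy s = $3 per unit

At a seller price of 65, quantity supplied is -43 + 9·65 = 542.
Buyers absorb 542 only when they pay Pb = 1642/9 − (2/9)·542 = 62.
s = Ps − Pb = 65 − 62 = 3.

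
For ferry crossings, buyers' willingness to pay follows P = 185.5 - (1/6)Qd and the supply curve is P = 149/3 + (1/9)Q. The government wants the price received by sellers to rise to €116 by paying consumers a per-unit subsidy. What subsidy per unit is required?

Required subsidy s = €30 per unit

At a seller price of 116, quantity supplied is -447 + 9·116 = 597.
Buyers absorb 597 only when they pay Pb = 185.5 − (1/6)·597 = 86.
s = Ps − Pb = 116 − 86 = 30.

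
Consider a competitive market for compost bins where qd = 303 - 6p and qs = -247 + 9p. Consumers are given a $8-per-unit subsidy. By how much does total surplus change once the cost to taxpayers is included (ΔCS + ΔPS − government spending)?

Net change in total surplus = -$115.2

Pre-subsidy: 303 - 6p = -247 + 9p gives p* = 110/3, q* = 83.
With the rebate, buyers effectively pay pb = ps − 8, where ps is the price sellers receive.
Demand in terms of ps becomes qd = 303 − 6(ps − 8) = 351 - 6ps. Setting this equal to supply: 351 - 6ps = -247 + 9ps, so ps = 598/15.
Buyers pay pb = 598/15 − 8 = 478/15; q' = -247 + 9·(598/15) = 111.8.
ΔCS = ½(83 + 111.8)(110/3 − 478/15) = 467.52; ΔPS = ½(83 + 111.8)(598/15 − 110/3) = 311.68.
Government spending = 8 × 111.8 = 894.4.
Net change = 467.52 + 311.68 − 894.4 = -115.2. The loss equals the DWL triangle ½·8·28.8.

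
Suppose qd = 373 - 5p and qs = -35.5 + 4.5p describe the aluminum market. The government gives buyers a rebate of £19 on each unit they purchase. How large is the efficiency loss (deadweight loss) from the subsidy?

Deadweight loss = £427.5

Pre-subsidy: 373 - 5p = -35.5 + 4.5p gives p* = 43, q* = 158.
With the rebate, buyers effectively pay pb = ps − 19, where ps is the price sellers receive.
Demand in terms of ps becomes qd = 373 − 5(ps − 19) = 468 - 5ps. Setting this equal to supply: 468 - 5ps = -35.5 + 4.5ps, so ps = 53.
Buyers pay pb = 53 − 19 = 34; q' = -35.5 + 4.5·53 = 203.
The subsidy expands output by 203 − 158 = 45 past the efficient level; on those units the gap between marginal cost and willingness to pay runs from 0 up to 19.
DWL = ½ × 19 × 45 = 427.5.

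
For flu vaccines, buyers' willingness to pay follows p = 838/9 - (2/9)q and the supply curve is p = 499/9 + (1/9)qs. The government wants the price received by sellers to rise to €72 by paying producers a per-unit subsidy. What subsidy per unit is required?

At a seller price of 72, quantity supplied is -499 + 9·72 = 149.
Buyers absorb 149 only when they pay pb = 838/9 − (2/9)·149 = 60.
s = ps − pb = 72 − 60 = 12.

Required subsidy s = €12 per unit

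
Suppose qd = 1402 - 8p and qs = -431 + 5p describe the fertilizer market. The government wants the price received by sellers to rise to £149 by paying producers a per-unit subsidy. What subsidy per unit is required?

Required subsidy s = £13 per unit

At a seller price of 149, quantity supplied is -431 + 5·149 = 314.
Buyers absorb 314 only when they pay pb with 1402 − 8·pb = 314, i.e. pb = 136.
s = ps − pb = 149 − 136 = 13.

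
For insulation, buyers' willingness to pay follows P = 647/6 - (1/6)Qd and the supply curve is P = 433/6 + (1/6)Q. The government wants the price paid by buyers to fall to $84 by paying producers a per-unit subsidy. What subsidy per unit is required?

Required subsidy s = $12 per unit

At a buyer price of 84, quantity demanded is 647 − 6·84 = 143.
Sellers supply 143 only when they receive Ps = 433/6 + (1/6)·143 = 96.
s = Ps − Pb = 96 − 84 = 12.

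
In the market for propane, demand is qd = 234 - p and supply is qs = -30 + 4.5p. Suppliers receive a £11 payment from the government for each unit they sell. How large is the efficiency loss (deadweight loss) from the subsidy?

Pre-subsidy: 234 - p = -30 + 4.5p gives p* = 48, q* = 186.
With the subsidy, sellers receive ps = pb + 11 for each unit, where pb is the price buyers pay.
Supply in terms of pb becomes qs = -30 + 4.5(pb + 11) = 19.5 + 4.5pb. Setting this equal to demand: 234 - pb = 19.5 + 4.5pb, so pb = 39.
Sellers receive ps = 39 + 11 = 50; q' = 234 − 1·39 = 195.
The subsidy expands output by 195 − 186 = 9 past the efficient level; on those units the gap between marginal cost and willingness to pay runs from 0 up to 11.
DWL = ½ × 11 × 9 = 49.5.

Deadweight loss = £49.5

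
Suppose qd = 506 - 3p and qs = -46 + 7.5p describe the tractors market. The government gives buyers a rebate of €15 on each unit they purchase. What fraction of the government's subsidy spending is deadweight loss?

DWL / government spending = 225/5326

Pre-subsidy: 506 - 3p = -46 + 7.5p gives p* = 368/7, q* = 2438/7.
With the rebate, buyers effectively pay pb = ps − 15, where ps is the price sellers receive.
Demand in terms of ps becomes qd = 506 − 3(ps − 15) = 551 - 3ps. Setting this equal to supply: 551 - 3ps = -46 + 7.5ps, so ps = 398/7.
Buyers pay pb = 398/7 − 15 = 293/7; q' = -46 + 7.5·(398/7) = 2663/7.
ΔCS = ½(2438/7 + 2663/7)(368/7 − 293/7) = 382575/98; ΔPS = ½(2438/7 + 2663/7)(398/7 − 368/7) = 76515/49.
Government spending = 15 × 2663/7 = 39945/7.
DWL = ½ × 15 × (2663/7 − 2438/7) = 3375/14; fraction = (3375/14) / (39945/7) = 225/5326.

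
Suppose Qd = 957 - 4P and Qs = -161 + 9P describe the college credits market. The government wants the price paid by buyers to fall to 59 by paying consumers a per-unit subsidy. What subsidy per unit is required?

Required subsidy s = 39 per unit

At a buyer price of 59, quantity demanded is 957 − 4·59 = 721.
Sellers supply 721 only when they receive Ps with -161 + 9·Ps = 721, i.e. Ps = 98.
s = Ps − Pb = 98 − 59 = 39.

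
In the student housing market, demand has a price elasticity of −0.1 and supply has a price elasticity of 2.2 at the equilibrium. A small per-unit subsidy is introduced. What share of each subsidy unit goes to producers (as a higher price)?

For a small subsidy around the equilibrium, the benefit split depends on the relative slopes, which at a point are proportional to the elasticities.
Buyer share = εs/(εs + |εd|) = 2.2/(2.2 + 0.1) = 22/23; seller share = |εd|/(εs + |εd|) = 1/23.
So producers capture 1/23 of the subsidy.

Producer share = 1/23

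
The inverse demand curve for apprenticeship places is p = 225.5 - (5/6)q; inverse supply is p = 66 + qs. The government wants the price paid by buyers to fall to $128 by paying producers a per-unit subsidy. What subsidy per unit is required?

Required subsidy s = $55 per unit

At a buyer price of 128, quantity demanded is 270.6 − 1.2·128 = 117.
Sellers supply 117 only when they receive ps = 66 + 1·117 = 183.
s = ps − pb = 183 − 128 = 55.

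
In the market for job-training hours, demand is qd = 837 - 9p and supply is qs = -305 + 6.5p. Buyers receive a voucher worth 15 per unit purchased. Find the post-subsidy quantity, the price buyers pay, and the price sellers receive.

q' = 7146/31; buyers pay 2089/31; sellers receive 2554/31

Pre-subsidy: 837 - 9p = -305 + 6.5p gives p* = 2284/31, q* = 5391/31.
With the rebate, buyers effectively pay pb = ps − 15, where ps is the price sellers receive.
Demand in terms of ps becomes qd = 837 − 9(ps − 15) = 972 - 9ps. Setting this equal to supply: 972 - 9ps = -305 + 6.5ps, so ps = 2554/31.
Buyers pay pb = 2554/31 − 15 = 2089/31; q' = -305 + 6.5·(2554/31) = 7146/31.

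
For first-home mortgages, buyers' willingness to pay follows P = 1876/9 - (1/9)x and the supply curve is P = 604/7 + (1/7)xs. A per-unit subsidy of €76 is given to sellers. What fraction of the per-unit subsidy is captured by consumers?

Pre-subsidy: 1876/9 - (1/9)x = 604/7 + (1/7)x gives x* = 481 and P* = 155.
With the subsidy, sellers receive Ps = Pb + 76 for each unit, where Pb is the price buyers pay.
On the curves, Pb = 1876/9 - (1/9)x and Ps = 604/7 + (1/7)x; the wedge Ps − Pb = 76 gives 604/7 + (1/7)x − (1876/9 - (1/9)x) = 76, so x' = 780.25.
Then Pb = 1876/9 − (1/9)·780.25 = 121.75 and Ps = 604/7 + (1/7)·780.25 = 197.75.
Buyers' price falls by P* − Pb = 155 − 121.75 = 33.25; sellers' price rises by Ps − P* = 197.75 − 155 = 42.75.
So consumers capture 33.25/76 = 0.4375 of each unit of subsidy.

Consumer share = 0.4375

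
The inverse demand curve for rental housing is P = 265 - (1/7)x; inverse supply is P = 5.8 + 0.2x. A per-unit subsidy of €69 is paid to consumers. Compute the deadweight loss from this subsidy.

Pre-subsidy: 265 - (1/7)x = 5.8 + 0.2x gives x* = 756 and P* = 157.
With the rebate, buyers effectively pay Pb = Ps − 69, where Ps is the price sellers receive.
On the curves, Pb = 265 - (1/7)x and Ps = 5.8 + 0.2x; the wedge Ps − Pb = 69 gives 5.8 + 0.2x − (265 - (1/7)x) = 69, so x' = 957.25.
Then Pb = 265 − (1/7)·957.25 = 128.25 and Ps = 5.8 + 0.2·957.25 = 197.25.
The subsidy expands output by 957.25 − 756 = 201.25 past the efficient level; on those units the gap between marginal cost and willingness to pay runs from 0 up to 69.
DWL = ½ × 69 × 201.25 = 6943.125.

Deadweight loss = €6943.125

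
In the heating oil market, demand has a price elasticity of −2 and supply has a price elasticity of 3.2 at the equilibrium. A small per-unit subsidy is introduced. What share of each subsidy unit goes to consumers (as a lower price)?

For a small subsidy around the equilibrium, the benefit split depends on the relative slopes, which at a point are proportional to the elasticities.
Buyer share = εs/(εs + |εd|) = 3.2/(3.2 + 2) = 8/13; seller share = |εd|/(εs + |εd|) = 5/13.

Consumer share = 8/13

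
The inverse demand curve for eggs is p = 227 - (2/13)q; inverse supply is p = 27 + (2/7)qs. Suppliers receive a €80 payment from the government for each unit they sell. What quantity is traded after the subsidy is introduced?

Pre-subsidy: 227 - (2/13)q = 27 + (2/7)q gives q* = 455 and p* = 157.
With the subsidy, sellers receive ps = pb + 80 for each unit, where pb is the price buyers pay.
On the curves, pb = 227 - (2/13)q and ps = 27 + (2/7)q; the wedge ps − pb = 80 gives 27 + (2/7)q − (227 - (2/13)q) = 80, so q' = 637.
Then pb = 227 − (2/13)·637 = 129 and ps = 27 + (2/7)·637 = 209.

q' = 637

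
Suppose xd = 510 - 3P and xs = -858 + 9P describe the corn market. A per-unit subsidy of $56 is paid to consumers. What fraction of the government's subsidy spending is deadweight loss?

Pre-subsidy: 510 - 3P = -858 + 9P gives P* = 114, x* = 168.
With the rebate, buyers effectively pay Pb = Ps − 56, where Ps is the price sellers receive.
Demand in terms of Ps becomes xd = 510 − 3(Ps − 56) = 678 - 3Ps. Setting this equal to supply: 678 - 3Ps = -858 + 9Ps, so Ps = 128.
Buyers pay Pb = 128 − 56 = 72; x' = -858 + 9·128 = 294.
ΔCS = ½(168 + 294)(114 − 72) = 9702; ΔPS = ½(168 + 294)(128 − 114) = 3234.
Government spending = 56 × 294 = 16464.
DWL = ½ × 56 × (294 − 168) = 3528; fraction = 3528 / 16464 = 3/14.

DWL / government spending = 3/14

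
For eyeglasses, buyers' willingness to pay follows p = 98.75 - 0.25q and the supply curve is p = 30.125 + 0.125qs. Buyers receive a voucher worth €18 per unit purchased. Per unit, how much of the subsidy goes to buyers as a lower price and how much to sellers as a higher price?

Pre-subsidy: 98.75 - 0.25q = 30.125 + 0.125q gives q* = 183 and p* = 53.
With the rebate, buyers effectively pay pb = ps − 18, where ps is the price sellers receive.
On the curves, pb = 98.75 - 0.25q and ps = 30.125 + 0.125q; the wedge ps − pb = 18 gives 30.125 + 0.125q − (98.75 - 0.25q) = 18, so q' = 231.
Then pb = 98.75 − 0.25·231 = 41 and ps = 30.125 + 0.125·231 = 59.
Buyers' price falls by p* − pb = 53 − 41 = 12; sellers' price rises by ps − p* = 59 − 53 = 6.

Buyers gain €12 per unit; sellers gain €6 per unit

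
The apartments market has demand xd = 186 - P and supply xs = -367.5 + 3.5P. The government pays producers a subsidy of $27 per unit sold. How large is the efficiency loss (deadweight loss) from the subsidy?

Pre-subsidy: 186 - P = -367.5 + 3.5P gives P* = 123, x* = 63.
With the subsidy, sellers receive Ps = Pb + 27 for each unit, where Pb is the price buyers pay.
Supply in terms of Pb becomes xs = -367.5 + 3.5(Pb + 27) = -273 + 3.5Pb. Setting this equal to demand: 186 - Pb = -273 + 3.5Pb, so Pb = 102.
Sellers receive Ps = 102 + 27 = 129; x' = 186 − 1·102 = 84.
The subsidy expands output by 84 − 63 = 21 past the efficient level; on those units the gap between marginal cost and willingness to pay runs from 0 up to 27.
DWL = ½ × 27 × 21 = 283.5.

Deadweight loss = $283.5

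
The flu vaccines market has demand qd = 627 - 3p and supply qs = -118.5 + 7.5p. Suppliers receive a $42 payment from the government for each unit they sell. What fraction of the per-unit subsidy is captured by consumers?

Consumer share = 5/7

Pre-subsidy: 627 - 3p = -118.5 + 7.5p gives p* = 71, q* = 414.
With the subsidy, sellers receive ps = pb + 42 for each unit, where pb is the price buyers pay.
Supply in terms of pb becomes qs = -118.5 + 7.5(pb + 42) = 196.5 + 7.5pb. Setting this equal to demand: 627 - 3pb = 196.5 + 7.5pb, so pb = 41.
Sellers receive ps = 41 + 42 = 83; q' = 627 − 3·41 = 504.
Buyers' price falls by p* − pb = 71 − 41 = 30; sellers' price rises by ps − p* = 83 − 71 = 12.
So consumers capture 30/42 = 5/7 of each unit of subsidy.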